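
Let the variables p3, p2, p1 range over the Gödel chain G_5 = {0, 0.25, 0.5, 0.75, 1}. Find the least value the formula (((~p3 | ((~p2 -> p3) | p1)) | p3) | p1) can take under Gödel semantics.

0.25

The minimum is attained at p3 = 0.25, p2 = 0, p1 = 0:
  ~p3: Gödel ¬ of 0.25 = 0 (operand ≠ 0)
  ~p2: Gödel ¬ of 0 = 1 (operand is 0)
  (~p2 -> p3): 1 > 0.25, so result = 0.25
  ((~p2 -> p3) | p1) = max(0.25, 0) = 0.25
  (~p3 | ((~p2 -> p3) | p1)) = max(0, 0.25) = 0.25
  ((~p3 | ((~p2 -> p3) | p1)) | p3) = max(0.25, 0.25) = 0.25
  (((~p3 | ((~p2 -> p3) | p1)) | p3) | p1) = max(0.25, 0) = 0.25
Checking all 125 assignments confirms none give a value below 0.25.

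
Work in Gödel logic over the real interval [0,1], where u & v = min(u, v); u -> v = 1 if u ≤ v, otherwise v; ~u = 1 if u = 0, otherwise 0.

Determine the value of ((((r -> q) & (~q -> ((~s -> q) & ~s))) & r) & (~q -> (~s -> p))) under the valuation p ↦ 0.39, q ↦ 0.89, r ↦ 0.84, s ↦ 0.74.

(r -> q): 0.84 ≤ 0.89, so result = 1
~q: Gödel ¬ of 0.89 = 0 (operand ≠ 0)
~s: Gödel ¬ of 0.74 = 0 (operand ≠ 0)
(~s -> q): 0 ≤ 0.89, so result = 1
~s: Gödel ¬ of 0.74 = 0 (operand ≠ 0)
((~s -> q) & ~s) = min(1, 0) = 0
(~q -> ((~s -> q) & ~s)): 0 ≤ 0, so result = 1
((r -> q) & (~q -> ((~s -> q) & ~s))) = min(1, 1) = 1
(((r -> q) & (~q -> ((~s -> q) & ~s))) & r) = min(1, 0.84) = 0.84
~q: Gödel ¬ of 0.89 = 0 (operand ≠ 0)
~s: Gödel ¬ of 0.74 = 0 (operand ≠ 0)
(~s -> p): 0 ≤ 0.39, so result = 1
(~q -> (~s -> p)): 0 ≤ 1, so result = 1
((((r -> q) & (~q -> ((~s -> q) & ~s))) & r) & (~q -> (~s -> p))) = min(0.84, 1) = 0.84

0.84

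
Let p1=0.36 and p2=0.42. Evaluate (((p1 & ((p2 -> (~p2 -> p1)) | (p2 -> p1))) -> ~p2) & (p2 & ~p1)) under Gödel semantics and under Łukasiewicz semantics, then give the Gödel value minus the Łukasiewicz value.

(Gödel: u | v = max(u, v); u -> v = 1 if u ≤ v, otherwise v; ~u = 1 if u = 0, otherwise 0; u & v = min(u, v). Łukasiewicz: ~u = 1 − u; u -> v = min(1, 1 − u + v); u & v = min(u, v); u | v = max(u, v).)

Gödel evaluation:
  ~p2: Gödel ¬ of 0.42 = 0 (operand ≠ 0)
  (~p2 -> p1): 0 ≤ 0.36, so result = 1
  (p2 -> (~p2 -> p1)): 0.42 ≤ 1, so result = 1
  (p2 -> p1): 0.42 > 0.36, so result = 0.36
  ((p2 -> (~p2 -> p1)) | (p2 -> p1)) = max(1, 0.36) = 1
  (p1 & ((p2 -> (~p2 -> p1)) | (p2 -> p1))) = min(0.36, 1) = 0.36
  ~p2: Gödel ¬ of 0.42 = 0 (operand ≠ 0)
  ((p1 & ((p2 -> (~p2 -> p1)) | (p2 -> p1))) -> ~p2): 0.36 > 0, so result = 0
  ~p1: Gödel ¬ of 0.36 = 0 (operand ≠ 0)
  (p2 & ~p1) = min(0.42, 0) = 0
  (((p1 & ((p2 -> (~p2 -> p1)) | (p2 -> p1))) -> ~p2) & (p2 & ~p1)) = min(0, 0) = 0
  Gödel value = 0
Łukasiewicz evaluation:
  ~p2: Łukasiewicz ¬ gives 1 − 0.42 = 0.58
  (~p2 -> p1): min(1, 1 − 0.58 + 0.36) = 0.78
  (p2 -> (~p2 -> p1)): min(1, 1 − 0.42 + 0.78) = 1
  (p2 -> p1): min(1, 1 − 0.42 + 0.36) = 0.94
  ((p2 -> (~p2 -> p1)) | (p2 -> p1)) = max(1, 0.94) = 1
  (p1 & ((p2 -> (~p2 -> p1)) | (p2 -> p1))) = min(0.36, 1) = 0.36
  ~p2: Łukasiewicz ¬ gives 1 − 0.42 = 0.58
  ((p1 & ((p2 -> (~p2 -> p1)) | (p2 -> p1))) -> ~p2): min(1, 1 − 0.36 + 0.58) = 1
  ~p1: Łukasiewicz ¬ gives 1 − 0.36 = 0.64
  (p2 & ~p1) = min(0.42, 0.64) = 0.42
  (((p1 & ((p2 -> (~p2 -> p1)) | (p2 -> p1))) -> ~p2) & (p2 & ~p1)) = min(1, 0.42) = 0.42
  Łukasiewicz value = 0.42
Difference: 0 − 0.42 = -0.42

-0.42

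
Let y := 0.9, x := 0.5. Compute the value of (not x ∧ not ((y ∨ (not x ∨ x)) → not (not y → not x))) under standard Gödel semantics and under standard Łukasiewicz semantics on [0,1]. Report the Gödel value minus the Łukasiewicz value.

-0.50

Gödel evaluation:
  not x: Gödel ¬ of 0.5 = 0 (operand ≠ 0)
  not x: Gödel ¬ of 0.5 = 0 (operand ≠ 0)
  (not x ∨ x) = max(0, 0.5) = 0.5
  (y ∨ (not x ∨ x)) = max(0.9, 0.5) = 0.9
  not y: Gödel ¬ of 0.9 = 0 (operand ≠ 0)
  not x: Gödel ¬ of 0.5 = 0 (operand ≠ 0)
  (not y → not x): 0 ≤ 0, so result = 1
  not (not y → not x): Gödel ¬ of 1 = 0 (operand ≠ 0)
  ((y ∨ (not x ∨ x)) → not (not y → not x)): 0.9 > 0, so result = 0
  not ((y ∨ (not x ∨ x)) → not (not y → not x)): Gödel ¬ of 0 = 1 (operand is 0)
  (not x ∧ not ((y ∨ (not x ∨ x)) → not (not y → not x))) = min(0, 1) = 0
  Gödel value = 0
Łukasiewicz evaluation:
  not x: Łukasiewicz ¬ gives 1 − 0.5 = 0.5
  not x: Łukasiewicz ¬ gives 1 − 0.5 = 0.5
  (not x ∨ x) = max(0.5, 0.5) = 0.5
  (y ∨ (not x ∨ x)) = max(0.9, 0.5) = 0.9
  not y: Łukasiewicz ¬ gives 1 − 0.9 = 0.1
  not x: Łukasiewicz ¬ gives 1 − 0.5 = 0.5
  (not y → not x): min(1, 1 − 0.1 + 0.5) = 1
  not (not y → not x): Łukasiewicz ¬ gives 1 − 1 = 0
  ((y ∨ (not x ∨ x)) → not (not y → not x)): min(1, 1 − 0.9 + 0) = 0.1
  not ((y ∨ (not x ∨ x)) → not (not y → not x)): Łukasiewicz ¬ gives 1 − 0.1 = 0.9
  (not x ∧ not ((y ∨ (not x ∨ x)) → not (not y → not x))) = min(0.5, 0.9) = 0.5
  Łukasiewicz value = 0.5
Difference: 0 − 0.5 = -0.50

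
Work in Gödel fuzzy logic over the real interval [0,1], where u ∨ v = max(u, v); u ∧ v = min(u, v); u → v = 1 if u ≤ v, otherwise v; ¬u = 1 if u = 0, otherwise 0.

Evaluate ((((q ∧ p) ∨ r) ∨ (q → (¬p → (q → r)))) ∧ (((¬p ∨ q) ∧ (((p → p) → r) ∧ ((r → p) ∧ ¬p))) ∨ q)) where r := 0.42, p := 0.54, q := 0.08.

(q ∧ p) = min(0.08, 0.54) = 0.08
((q ∧ p) ∨ r) = max(0.08, 0.42) = 0.42
¬p: Gödel ¬ of 0.54 = 0 (operand ≠ 0)
(q → r): 0.08 ≤ 0.42, so result = 1
(¬p → (q → r)): 0 ≤ 1, so result = 1
(q → (¬p → (q → r))): 0.08 ≤ 1, so result = 1
(((q ∧ p) ∨ r) ∨ (q → (¬p → (q → r)))) = max(0.42, 1) = 1
¬p: Gödel ¬ of 0.54 = 0 (operand ≠ 0)
(¬p ∨ q) = max(0, 0.08) = 0.08
(p → p): 0.54 ≤ 0.54, so result = 1
((p → p) → r): 1 > 0.42, so result = 0.42
(r → p): 0.42 ≤ 0.54, so result = 1
¬p: Gödel ¬ of 0.54 = 0 (operand ≠ 0)
((r → p) ∧ ¬p) = min(1, 0) = 0
(((p → p) → r) ∧ ((r → p) ∧ ¬p)) = min(0.42, 0) = 0
((¬p ∨ q) ∧ (((p → p) → r) ∧ ((r → p) ∧ ¬p))) = min(0.08, 0) = 0
(((¬p ∨ q) ∧ (((p → p) → r) ∧ ((r → p) ∧ ¬p))) ∨ q) = max(0, 0.08) = 0.08
((((q ∧ p) ∨ r) ∨ (q → (¬p → (q → r)))) ∧ (((¬p ∨ q) ∧ (((p → p) → r) ∧ ((r → p) ∧ ¬p))) ∨ q)) = min(1, 0.08) = 0.08

0.08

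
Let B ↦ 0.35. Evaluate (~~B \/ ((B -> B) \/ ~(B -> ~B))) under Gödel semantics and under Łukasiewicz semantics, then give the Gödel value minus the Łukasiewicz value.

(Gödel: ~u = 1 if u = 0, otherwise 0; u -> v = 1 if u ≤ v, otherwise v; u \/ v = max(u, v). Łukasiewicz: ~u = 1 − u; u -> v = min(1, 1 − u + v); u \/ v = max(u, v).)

0.00

Gödel evaluation:
  ~B: Gödel ¬ of 0.35 = 0 (operand ≠ 0)
  ~~B: Gödel ¬ of 0 = 1 (operand is 0)
  (B -> B): 0.35 ≤ 0.35, so result = 1
  ~B: Gödel ¬ of 0.35 = 0 (operand ≠ 0)
  (B -> ~B): 0.35 > 0, so result = 0
  ~(B -> ~B): Gödel ¬ of 0 = 1 (operand is 0)
  ((B -> B) \/ ~(B -> ~B)) = max(1, 1) = 1
  (~~B \/ ((B -> B) \/ ~(B -> ~B))) = max(1, 1) = 1
  Gödel value = 1
Łukasiewicz evaluation:
  ~B: Łukasiewicz ¬ gives 1 − 0.35 = 0.65
  ~~B: Łukasiewicz ¬ gives 1 − 0.65 = 0.35
  (B -> B): min(1, 1 − 0.35 + 0.35) = 1
  ~B: Łukasiewicz ¬ gives 1 − 0.35 = 0.65
  (B -> ~B): min(1, 1 − 0.35 + 0.65) = 1
  ~(B -> ~B): Łukasiewicz ¬ gives 1 − 1 = 0
  ((B -> B) \/ ~(B -> ~B)) = max(1, 0) = 1
  (~~B \/ ((B -> B) \/ ~(B -> ~B))) = max(0.35, 1) = 1
  Łukasiewicz value = 1
Difference: 1 − 1 = 0.00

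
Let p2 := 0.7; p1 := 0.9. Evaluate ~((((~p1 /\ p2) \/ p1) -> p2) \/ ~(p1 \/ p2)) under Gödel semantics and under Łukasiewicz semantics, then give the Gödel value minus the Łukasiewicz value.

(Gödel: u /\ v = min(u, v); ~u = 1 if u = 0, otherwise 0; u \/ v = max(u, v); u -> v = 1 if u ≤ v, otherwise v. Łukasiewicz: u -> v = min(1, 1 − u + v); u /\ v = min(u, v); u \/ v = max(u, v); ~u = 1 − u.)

Gödel evaluation:
  ~p1: Gödel ¬ of 0.9 = 0 (operand ≠ 0)
  (~p1 /\ p2) = min(0, 0.7) = 0
  ((~p1 /\ p2) \/ p1) = max(0, 0.9) = 0.9
  (((~p1 /\ p2) \/ p1) -> p2): 0.9 > 0.7, so result = 0.7
  (p1 \/ p2) = max(0.9, 0.7) = 0.9
  ~(p1 \/ p2): Gödel ¬ of 0.9 = 0 (operand ≠ 0)
  ((((~p1 /\ p2) \/ p1) -> p2) \/ ~(p1 \/ p2)) = max(0.7, 0) = 0.7
  ~((((~p1 /\ p2) \/ p1) -> p2) \/ ~(p1 \/ p2)): Gödel ¬ of 0.7 = 0 (operand ≠ 0)
  Gödel value = 0
Łukasiewicz evaluation:
  ~p1: Łukasiewicz ¬ gives 1 − 0.9 = 0.1
  (~p1 /\ p2) = min(0.1, 0.7) = 0.1
  ((~p1 /\ p2) \/ p1) = max(0.1, 0.9) = 0.9
  (((~p1 /\ p2) \/ p1) -> p2): min(1, 1 − 0.9 + 0.7) = 0.8
  (p1 \/ p2) = max(0.9, 0.7) = 0.9
  ~(p1 \/ p2): Łukasiewicz ¬ gives 1 − 0.9 = 0.1
  ((((~p1 /\ p2) \/ p1) -> p2) \/ ~(p1 \/ p2)) = max(0.8, 0.1) = 0.8
  ~((((~p1 /\ p2) \/ p1) -> p2) \/ ~(p1 \/ p2)): Łukasiewicz ¬ gives 1 − 0.8 = 0.2
  Łukasiewicz value = 0.2
Difference: 0 − 0.2 = -0.20

-0.20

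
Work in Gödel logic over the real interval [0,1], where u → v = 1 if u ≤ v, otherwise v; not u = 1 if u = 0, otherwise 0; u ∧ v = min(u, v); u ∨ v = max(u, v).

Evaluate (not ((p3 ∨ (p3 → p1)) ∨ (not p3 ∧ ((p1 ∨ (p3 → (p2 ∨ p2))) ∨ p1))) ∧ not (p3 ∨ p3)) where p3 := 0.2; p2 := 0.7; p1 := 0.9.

(p3 → p1): 0.2 ≤ 0.9, so result = 1
(p3 ∨ (p3 → p1)) = max(0.2, 1) = 1
not p3: Gödel ¬ of 0.2 = 0 (operand ≠ 0)
(p2 ∨ p2) = max(0.7, 0.7) = 0.7
(p3 → (p2 ∨ p2)): 0.2 ≤ 0.7, so result = 1
(p1 ∨ (p3 → (p2 ∨ p2))) = max(0.9, 1) = 1
((p1 ∨ (p3 → (p2 ∨ p2))) ∨ p1) = max(1, 0.9) = 1
(not p3 ∧ ((p1 ∨ (p3 → (p2 ∨ p2))) ∨ p1)) = min(0, 1) = 0
((p3 ∨ (p3 → p1)) ∨ (not p3 ∧ ((p1 ∨ (p3 → (p2 ∨ p2))) ∨ p1))) = max(1, 0) = 1
not ((p3 ∨ (p3 → p1)) ∨ (not p3 ∧ ((p1 ∨ (p3 → (p2 ∨ p2))) ∨ p1))): Gödel ¬ of 1 = 0 (operand ≠ 0)
(p3 ∨ p3) = max(0.2, 0.2) = 0.2
not (p3 ∨ p3): Gödel ¬ of 0.2 = 0 (operand ≠ 0)
(not ((p3 ∨ (p3 → p1)) ∨ (not p3 ∧ ((p1 ∨ (p3 → (p2 ∨ p2))) ∨ p1))) ∧ not (p3 ∨ p3)) = min(0, 0) = 0

0.00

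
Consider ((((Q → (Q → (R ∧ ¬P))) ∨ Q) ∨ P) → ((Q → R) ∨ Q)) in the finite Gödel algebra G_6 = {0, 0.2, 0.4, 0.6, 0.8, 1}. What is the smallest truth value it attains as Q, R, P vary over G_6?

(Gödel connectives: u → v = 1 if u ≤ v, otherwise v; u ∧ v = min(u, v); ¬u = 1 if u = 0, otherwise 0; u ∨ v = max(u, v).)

0.20

The minimum is attained at Q = 0.2, R = 0, P = 0.4:
  ¬P: Gödel ¬ of 0.4 = 0 (operand ≠ 0)
  (R ∧ ¬P) = min(0, 0) = 0
  (Q → (R ∧ ¬P)): 0.2 > 0, so result = 0
  (Q → (Q → (R ∧ ¬P))): 0.2 > 0, so result = 0
  ((Q → (Q → (R ∧ ¬P))) ∨ Q) = max(0, 0.2) = 0.2
  (((Q → (Q → (R ∧ ¬P))) ∨ Q) ∨ P) = max(0.2, 0.4) = 0.4
  (Q → R): 0.2 > 0, so result = 0
  ((Q → R) ∨ Q) = max(0, 0.2) = 0.2
  ((((Q → (Q → (R ∧ ¬P))) ∨ Q) ∨ P) → ((Q → R) ∨ Q)): 0.4 > 0.2, so result = 0.2
Checking all 216 assignments confirms none give a value below 0.20.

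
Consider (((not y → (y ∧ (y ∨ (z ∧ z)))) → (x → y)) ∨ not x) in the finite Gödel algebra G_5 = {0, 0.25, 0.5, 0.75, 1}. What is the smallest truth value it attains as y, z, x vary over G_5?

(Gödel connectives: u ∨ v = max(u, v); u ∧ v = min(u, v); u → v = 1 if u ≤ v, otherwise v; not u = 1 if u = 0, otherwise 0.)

0.25

The minimum is attained at y = 0.25, z = 0, x = 0.5:
  not y: Gödel ¬ of 0.25 = 0 (operand ≠ 0)
  (z ∧ z) = min(0, 0) = 0
  (y ∨ (z ∧ z)) = max(0.25, 0) = 0.25
  (y ∧ (y ∨ (z ∧ z))) = min(0.25, 0.25) = 0.25
  (not y → (y ∧ (y ∨ (z ∧ z)))): 0 ≤ 0.25, so result = 1
  (x → y): 0.5 > 0.25, so result = 0.25
  ((not y → (y ∧ (y ∨ (z ∧ z)))) → (x → y)): 1 > 0.25, so result = 0.25
  not x: Gödel ¬ of 0.5 = 0 (operand ≠ 0)
  (((not y → (y ∧ (y ∨ (z ∧ z)))) → (x → y)) ∨ not x) = max(0.25, 0) = 0.25
Checking all 125 assignments confirms none give a value below 0.25.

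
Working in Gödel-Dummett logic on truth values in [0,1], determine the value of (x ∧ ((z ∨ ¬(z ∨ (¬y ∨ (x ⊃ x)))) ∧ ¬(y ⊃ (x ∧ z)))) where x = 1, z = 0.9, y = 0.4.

¬y: Gödel ¬ of 0.4 = 0 (operand ≠ 0)
(x ⊃ x): 1 ≤ 1, so result = 1
(¬y ∨ (x ⊃ x)) = max(0, 1) = 1
(z ∨ (¬y ∨ (x ⊃ x))) = max(0.9, 1) = 1
¬(z ∨ (¬y ∨ (x ⊃ x))): Gödel ¬ of 1 = 0 (operand ≠ 0)
(z ∨ ¬(z ∨ (¬y ∨ (x ⊃ x)))) = max(0.9, 0) = 0.9
(x ∧ z) = min(1, 0.9) = 0.9
(y ⊃ (x ∧ z)): 0.4 ≤ 0.9, so result = 1
¬(y ⊃ (x ∧ z)): Gödel ¬ of 1 = 0 (operand ≠ 0)
((z ∨ ¬(z ∨ (¬y ∨ (x ⊃ x)))) ∧ ¬(y ⊃ (x ∧ z))) = min(0.9, 0) = 0
(x ∧ ((z ∨ ¬(z ∨ (¬y ∨ (x ⊃ x)))) ∧ ¬(y ⊃ (x ∧ z)))) = min(1, 0) = 0

0.00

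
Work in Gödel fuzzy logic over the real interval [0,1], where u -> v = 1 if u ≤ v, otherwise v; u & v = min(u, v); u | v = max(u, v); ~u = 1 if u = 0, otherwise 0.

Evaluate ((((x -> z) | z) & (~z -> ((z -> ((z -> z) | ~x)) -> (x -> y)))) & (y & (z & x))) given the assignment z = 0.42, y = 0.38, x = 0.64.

0.38

(x -> z): 0.64 > 0.42, so result = 0.42
((x -> z) | z) = max(0.42, 0.42) = 0.42
~z: Gödel ¬ of 0.42 = 0 (operand ≠ 0)
(z -> z): 0.42 ≤ 0.42, so result = 1
~x: Gödel ¬ of 0.64 = 0 (operand ≠ 0)
((z -> z) | ~x) = max(1, 0) = 1
(z -> ((z -> z) | ~x)): 0.42 ≤ 1, so result = 1
(x -> y): 0.64 > 0.38, so result = 0.38
((z -> ((z -> z) | ~x)) -> (x -> y)): 1 > 0.38, so result = 0.38
(~z -> ((z -> ((z -> z) | ~x)) -> (x -> y))): 0 ≤ 0.38, so result = 1
(((x -> z) | z) & (~z -> ((z -> ((z -> z) | ~x)) -> (x -> y)))) = min(0.42, 1) = 0.42
(z & x) = min(0.42, 0.64) = 0.42
(y & (z & x)) = min(0.38, 0.42) = 0.38
((((x -> z) | z) & (~z -> ((z -> ((z -> z) | ~x)) -> (x -> y)))) & (y & (z & x))) = min(0.42, 0.38) = 0.38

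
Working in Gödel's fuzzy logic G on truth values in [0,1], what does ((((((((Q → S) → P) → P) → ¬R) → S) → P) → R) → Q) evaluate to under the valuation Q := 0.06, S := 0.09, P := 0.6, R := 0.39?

(Q → S): 0.06 ≤ 0.09, so result = 1
((Q → S) → P): 1 > 0.6, so result = 0.6
(((Q → S) → P) → P): 0.6 ≤ 0.6, so result = 1
¬R: Gödel ¬ of 0.39 = 0 (operand ≠ 0)
((((Q → S) → P) → P) → ¬R): 1 > 0, so result = 0
(((((Q → S) → P) → P) → ¬R) → S): 0 ≤ 0.09, so result = 1
((((((Q → S) → P) → P) → ¬R) → S) → P): 1 > 0.6, so result = 0.6
(((((((Q → S) → P) → P) → ¬R) → S) → P) → R): 0.6 > 0.39, so result = 0.39
((((((((Q → S) → P) → P) → ¬R) → S) → P) → R) → Q): 0.39 > 0.06, so result = 0.06

0.06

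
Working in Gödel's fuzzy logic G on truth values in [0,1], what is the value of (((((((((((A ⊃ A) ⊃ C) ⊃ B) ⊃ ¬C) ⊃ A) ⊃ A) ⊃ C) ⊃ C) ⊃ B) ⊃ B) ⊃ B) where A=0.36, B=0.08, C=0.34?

0.08

(A ⊃ A): 0.36 ≤ 0.36, so result = 1
((A ⊃ A) ⊃ C): 1 > 0.34, so result = 0.34
(((A ⊃ A) ⊃ C) ⊃ B): 0.34 > 0.08, so result = 0.08
¬C: Gödel ¬ of 0.34 = 0 (operand ≠ 0)
((((A ⊃ A) ⊃ C) ⊃ B) ⊃ ¬C): 0.08 > 0, so result = 0
(((((A ⊃ A) ⊃ C) ⊃ B) ⊃ ¬C) ⊃ A): 0 ≤ 0.36, so result = 1
((((((A ⊃ A) ⊃ C) ⊃ B) ⊃ ¬C) ⊃ A) ⊃ A): 1 > 0.36, so result = 0.36
(((((((A ⊃ A) ⊃ C) ⊃ B) ⊃ ¬C) ⊃ A) ⊃ A) ⊃ C): 0.36 > 0.34, so result = 0.34
((((((((A ⊃ A) ⊃ C) ⊃ B) ⊃ ¬C) ⊃ A) ⊃ A) ⊃ C) ⊃ C): 0.34 ≤ 0.34, so result = 1
(((((((((A ⊃ A) ⊃ C) ⊃ B) ⊃ ¬C) ⊃ A) ⊃ A) ⊃ C) ⊃ C) ⊃ B): 1 > 0.08, so result = 0.08
((((((((((A ⊃ A) ⊃ C) ⊃ B) ⊃ ¬C) ⊃ A) ⊃ A) ⊃ C) ⊃ C) ⊃ B) ⊃ B): 0.08 ≤ 0.08, so result = 1
(((((((((((A ⊃ A) ⊃ C) ⊃ B) ⊃ ¬C) ⊃ A) ⊃ A) ⊃ C) ⊃ C) ⊃ B) ⊃ B) ⊃ B): 1 > 0.08, so result = 0.08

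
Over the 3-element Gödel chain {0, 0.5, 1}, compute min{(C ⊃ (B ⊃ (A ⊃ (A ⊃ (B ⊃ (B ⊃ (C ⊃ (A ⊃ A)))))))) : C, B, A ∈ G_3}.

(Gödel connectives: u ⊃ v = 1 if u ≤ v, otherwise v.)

Every assignment gives 1. For instance at C = 0, B = 0, A = 0:
  (A ⊃ A): 0 ≤ 0, so result = 1
  (C ⊃ (A ⊃ A)): 0 ≤ 1, so result = 1
  (B ⊃ (C ⊃ (A ⊃ A))): 0 ≤ 1, so result = 1
  (B ⊃ (B ⊃ (C ⊃ (A ⊃ A)))): 0 ≤ 1, so result = 1
  (A ⊃ (B ⊃ (B ⊃ (C ⊃ (A ⊃ A))))): 0 ≤ 1, so result = 1
  (A ⊃ (A ⊃ (B ⊃ (B ⊃ (C ⊃ (A ⊃ A)))))): 0 ≤ 1, so result = 1
  (B ⊃ (A ⊃ (A ⊃ (B ⊃ (B ⊃ (C ⊃ (A ⊃ A))))))): 0 ≤ 1, so result = 1
  (C ⊃ (B ⊃ (A ⊃ (A ⊃ (B ⊃ (B ⊃ (C ⊃ (A ⊃ A)))))))): 0 ≤ 1, so result = 1
All 27 assignments give value 1 — the formula is a G_3-tautology.

1.00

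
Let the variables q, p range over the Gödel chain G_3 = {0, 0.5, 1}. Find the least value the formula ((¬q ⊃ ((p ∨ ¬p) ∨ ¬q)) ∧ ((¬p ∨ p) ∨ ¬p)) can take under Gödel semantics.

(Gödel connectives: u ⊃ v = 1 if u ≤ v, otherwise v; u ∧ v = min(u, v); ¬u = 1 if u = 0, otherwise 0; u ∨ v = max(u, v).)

0.50

The minimum is attained at q = 0, p = 0.5:
  ¬q: Gödel ¬ of 0 = 1 (operand is 0)
  ¬p: Gödel ¬ of 0.5 = 0 (operand ≠ 0)
  (p ∨ ¬p) = max(0.5, 0) = 0.5
  ¬q: Gödel ¬ of 0 = 1 (operand is 0)
  ((p ∨ ¬p) ∨ ¬q) = max(0.5, 1) = 1
  (¬q ⊃ ((p ∨ ¬p) ∨ ¬q)): 1 ≤ 1, so result = 1
  ¬p: Gödel ¬ of 0.5 = 0 (operand ≠ 0)
  (¬p ∨ p) = max(0, 0.5) = 0.5
  ¬p: Gödel ¬ of 0.5 = 0 (operand ≠ 0)
  ((¬p ∨ p) ∨ ¬p) = max(0.5, 0) = 0.5
  ((¬q ⊃ ((p ∨ ¬p) ∨ ¬q)) ∧ ((¬p ∨ p) ∨ ¬p)) = min(1, 0.5) = 0.5
Checking all 9 assignments confirms none give a value below 0.50.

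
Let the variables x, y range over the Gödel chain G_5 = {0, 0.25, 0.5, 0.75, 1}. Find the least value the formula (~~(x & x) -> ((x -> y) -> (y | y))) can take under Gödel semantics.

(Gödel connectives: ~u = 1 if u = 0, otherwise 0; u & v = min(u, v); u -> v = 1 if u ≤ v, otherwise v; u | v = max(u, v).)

0.25

The minimum is attained at x = 0.25, y = 0.25:
  (x & x) = min(0.25, 0.25) = 0.25
  ~(x & x): Gödel ¬ of 0.25 = 0 (operand ≠ 0)
  ~~(x & x): Gödel ¬ of 0 = 1 (operand is 0)
  (x -> y): 0.25 ≤ 0.25, so result = 1
  (y | y) = max(0.25, 0.25) = 0.25
  ((x -> y) -> (y | y)): 1 > 0.25, so result = 0.25
  (~~(x & x) -> ((x -> y) -> (y | y))): 1 > 0.25, so result = 0.25
Checking all 25 assignments confirms none give a value below 0.25.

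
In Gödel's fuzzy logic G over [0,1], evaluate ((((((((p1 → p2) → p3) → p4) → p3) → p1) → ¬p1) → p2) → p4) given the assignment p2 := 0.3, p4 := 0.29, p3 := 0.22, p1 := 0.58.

(p1 → p2): 0.58 > 0.3, so result = 0.3
((p1 → p2) → p3): 0.3 > 0.22, so result = 0.22
(((p1 → p2) → p3) → p4): 0.22 ≤ 0.29, so result = 1
((((p1 → p2) → p3) → p4) → p3): 1 > 0.22, so result = 0.22
(((((p1 → p2) → p3) → p4) → p3) → p1): 0.22 ≤ 0.58, so result = 1
¬p1: Gödel ¬ of 0.58 = 0 (operand ≠ 0)
((((((p1 → p2) → p3) → p4) → p3) → p1) → ¬p1): 1 > 0, so result = 0
(((((((p1 → p2) → p3) → p4) → p3) → p1) → ¬p1) → p2): 0 ≤ 0.3, so result = 1
((((((((p1 → p2) → p3) → p4) → p3) → p1) → ¬p1) → p2) → p4): 1 > 0.29, so result = 0.29

0.29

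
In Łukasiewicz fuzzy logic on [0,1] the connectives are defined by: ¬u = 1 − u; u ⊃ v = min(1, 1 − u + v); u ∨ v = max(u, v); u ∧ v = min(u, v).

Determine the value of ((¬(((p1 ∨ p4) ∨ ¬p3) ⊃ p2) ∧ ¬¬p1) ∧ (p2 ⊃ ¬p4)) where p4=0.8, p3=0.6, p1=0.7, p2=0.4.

0.40

(p1 ∨ p4) = max(0.7, 0.8) = 0.8
¬p3: Łukasiewicz ¬ gives 1 − 0.6 = 0.4
((p1 ∨ p4) ∨ ¬p3) = max(0.8, 0.4) = 0.8
(((p1 ∨ p4) ∨ ¬p3) ⊃ p2): min(1, 1 − 0.8 + 0.4) = 0.6
¬(((p1 ∨ p4) ∨ ¬p3) ⊃ p2): Łukasiewicz ¬ gives 1 − 0.6 = 0.4
¬p1: Łukasiewicz ¬ gives 1 − 0.7 = 0.3
¬¬p1: Łukasiewicz ¬ gives 1 − 0.3 = 0.7
(¬(((p1 ∨ p4) ∨ ¬p3) ⊃ p2) ∧ ¬¬p1) = min(0.4, 0.7) = 0.4
¬p4: Łukasiewicz ¬ gives 1 − 0.8 = 0.2
(p2 ⊃ ¬p4): min(1, 1 − 0.4 + 0.2) = 0.8
((¬(((p1 ∨ p4) ∨ ¬p3) ⊃ p2) ∧ ¬¬p1) ∧ (p2 ⊃ ¬p4)) = min(0.4, 0.8) = 0.4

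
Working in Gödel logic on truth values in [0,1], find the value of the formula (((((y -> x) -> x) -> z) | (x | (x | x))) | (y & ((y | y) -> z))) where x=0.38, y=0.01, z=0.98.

(y -> x): 0.01 ≤ 0.38, so result = 1
((y -> x) -> x): 1 > 0.38, so result = 0.38
(((y -> x) -> x) -> z): 0.38 ≤ 0.98, so result = 1
(x | x) = max(0.38, 0.38) = 0.38
(x | (x | x)) = max(0.38, 0.38) = 0.38
((((y -> x) -> x) -> z) | (x | (x | x))) = max(1, 0.38) = 1
(y | y) = max(0.01, 0.01) = 0.01
((y | y) -> z): 0.01 ≤ 0.98, so result = 1
(y & ((y | y) -> z)) = min(0.01, 1) = 0.01
(((((y -> x) -> x) -> z) | (x | (x | x))) | (y & ((y | y) -> z))) = max(1, 0.01) = 1

1.00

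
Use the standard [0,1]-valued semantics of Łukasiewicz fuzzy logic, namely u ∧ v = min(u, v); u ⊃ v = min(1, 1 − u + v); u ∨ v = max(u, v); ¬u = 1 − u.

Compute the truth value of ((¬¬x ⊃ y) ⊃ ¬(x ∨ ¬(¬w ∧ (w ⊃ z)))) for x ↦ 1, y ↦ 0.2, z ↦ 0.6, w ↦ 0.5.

¬x: Łukasiewicz ¬ gives 1 − 1 = 0
¬¬x: Łukasiewicz ¬ gives 1 − 0 = 1
(¬¬x ⊃ y): min(1, 1 − 1 + 0.2) = 0.2
¬w: Łukasiewicz ¬ gives 1 − 0.5 = 0.5
(w ⊃ z): min(1, 1 − 0.5 + 0.6) = 1
(¬w ∧ (w ⊃ z)) = min(0.5, 1) = 0.5
¬(¬w ∧ (w ⊃ z)): Łukasiewicz ¬ gives 1 − 0.5 = 0.5
(x ∨ ¬(¬w ∧ (w ⊃ z))) = max(1, 0.5) = 1
¬(x ∨ ¬(¬w ∧ (w ⊃ z))): Łukasiewicz ¬ gives 1 − 1 = 0
((¬¬x ⊃ y) ⊃ ¬(x ∨ ¬(¬w ∧ (w ⊃ z)))): min(1, 1 − 0.2 + 0) = 0.8

0.80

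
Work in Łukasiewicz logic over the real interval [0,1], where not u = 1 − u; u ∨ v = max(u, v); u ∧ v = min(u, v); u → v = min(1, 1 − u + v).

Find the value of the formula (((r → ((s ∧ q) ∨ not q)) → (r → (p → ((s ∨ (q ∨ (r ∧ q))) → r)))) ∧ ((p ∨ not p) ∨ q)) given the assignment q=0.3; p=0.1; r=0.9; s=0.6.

0.90

(s ∧ q) = min(0.6, 0.3) = 0.3
not q: Łukasiewicz ¬ gives 1 − 0.3 = 0.7
((s ∧ q) ∨ not q) = max(0.3, 0.7) = 0.7
(r → ((s ∧ q) ∨ not q)): min(1, 1 − 0.9 + 0.7) = 0.8
(r ∧ q) = min(0.9, 0.3) = 0.3
(q ∨ (r ∧ q)) = max(0.3, 0.3) = 0.3
(s ∨ (q ∨ (r ∧ q))) = max(0.6, 0.3) = 0.6
((s ∨ (q ∨ (r ∧ q))) → r): min(1, 1 − 0.6 + 0.9) = 1
(p → ((s ∨ (q ∨ (r ∧ q))) → r)): min(1, 1 − 0.1 + 1) = 1
(r → (p → ((s ∨ (q ∨ (r ∧ q))) → r))): min(1, 1 − 0.9 + 1) = 1
((r → ((s ∧ q) ∨ not q)) → (r → (p → ((s ∨ (q ∨ (r ∧ q))) → r)))): min(1, 1 − 0.8 + 1) = 1
not p: Łukasiewicz ¬ gives 1 − 0.1 = 0.9
(p ∨ not p) = max(0.1, 0.9) = 0.9
((p ∨ not p) ∨ q) = max(0.9, 0.3) = 0.9
(((r → ((s ∧ q) ∨ not q)) → (r → (p → ((s ∨ (q ∨ (r ∧ q))) → r)))) ∧ ((p ∨ not p) ∨ q)) = min(1, 0.9) = 0.9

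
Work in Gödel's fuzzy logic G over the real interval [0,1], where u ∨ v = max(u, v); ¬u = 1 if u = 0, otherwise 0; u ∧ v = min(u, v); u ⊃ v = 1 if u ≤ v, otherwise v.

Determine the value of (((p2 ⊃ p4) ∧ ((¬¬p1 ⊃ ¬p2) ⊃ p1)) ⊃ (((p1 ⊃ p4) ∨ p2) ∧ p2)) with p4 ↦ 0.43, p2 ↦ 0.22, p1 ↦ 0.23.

0.22

(p2 ⊃ p4): 0.22 ≤ 0.43, so result = 1
¬p1: Gödel ¬ of 0.23 = 0 (operand ≠ 0)
¬¬p1: Gödel ¬ of 0 = 1 (operand is 0)
¬p2: Gödel ¬ of 0.22 = 0 (operand ≠ 0)
(¬¬p1 ⊃ ¬p2): 1 > 0, so result = 0
((¬¬p1 ⊃ ¬p2) ⊃ p1): 0 ≤ 0.23, so result = 1
((p2 ⊃ p4) ∧ ((¬¬p1 ⊃ ¬p2) ⊃ p1)) = min(1, 1) = 1
(p1 ⊃ p4): 0.23 ≤ 0.43, so result = 1
((p1 ⊃ p4) ∨ p2) = max(1, 0.22) = 1
(((p1 ⊃ p4) ∨ p2) ∧ p2) = min(1, 0.22) = 0.22
(((p2 ⊃ p4) ∧ ((¬¬p1 ⊃ ¬p2) ⊃ p1)) ⊃ (((p1 ⊃ p4) ∨ p2) ∧ p2)): 1 > 0.22, so result = 0.22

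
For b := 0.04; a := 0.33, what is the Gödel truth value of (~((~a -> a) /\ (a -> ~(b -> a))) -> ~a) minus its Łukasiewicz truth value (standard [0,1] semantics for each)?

-1.00

Gödel evaluation:
  ~a: Gödel ¬ of 0.33 = 0 (operand ≠ 0)
  (~a -> a): 0 ≤ 0.33, so result = 1
  (b -> a): 0.04 ≤ 0.33, so result = 1
  ~(b -> a): Gödel ¬ of 1 = 0 (operand ≠ 0)
  (a -> ~(b -> a)): 0.33 > 0, so result = 0
  ((~a -> a) /\ (a -> ~(b -> a))) = min(1, 0) = 0
  ~((~a -> a) /\ (a -> ~(b -> a))): Gödel ¬ of 0 = 1 (operand is 0)
  ~a: Gödel ¬ of 0.33 = 0 (operand ≠ 0)
  (~((~a -> a) /\ (a -> ~(b -> a))) -> ~a): 1 > 0, so result = 0
  Gödel value = 0
Łukasiewicz evaluation:
  ~a: Łukasiewicz ¬ gives 1 − 0.33 = 0.67
  (~a -> a): min(1, 1 − 0.67 + 0.33) = 0.66
  (b -> a): min(1, 1 − 0.04 + 0.33) = 1
  ~(b -> a): Łukasiewicz ¬ gives 1 − 1 = 0
  (a -> ~(b -> a)): min(1, 1 − 0.33 + 0) = 0.67
  ((~a -> a) /\ (a -> ~(b -> a))) = min(0.66, 0.67) = 0.66
  ~((~a -> a) /\ (a -> ~(b -> a))): Łukasiewicz ¬ gives 1 − 0.66 = 0.34
  ~a: Łukasiewicz ¬ gives 1 − 0.33 = 0.67
  (~((~a -> a) /\ (a -> ~(b -> a))) -> ~a): min(1, 1 − 0.34 + 0.67) = 1
  Łukasiewicz value = 1
Difference: 0 − 1 = -1.00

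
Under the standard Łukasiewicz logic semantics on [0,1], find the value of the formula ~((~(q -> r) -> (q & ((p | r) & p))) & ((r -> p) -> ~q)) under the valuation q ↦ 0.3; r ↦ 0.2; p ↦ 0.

(q -> r): min(1, 1 − 0.3 + 0.2) = 0.9
~(q -> r): Łukasiewicz ¬ gives 1 − 0.9 = 0.1
(p | r) = max(0, 0.2) = 0.2
((p | r) & p) = min(0.2, 0) = 0
(q & ((p | r) & p)) = min(0.3, 0) = 0
(~(q -> r) -> (q & ((p | r) & p))): min(1, 1 − 0.1 + 0) = 0.9
(r -> p): min(1, 1 − 0.2 + 0) = 0.8
~q: Łukasiewicz ¬ gives 1 − 0.3 = 0.7
((r -> p) -> ~q): min(1, 1 − 0.8 + 0.7) = 0.9
((~(q -> r) -> (q & ((p | r) & p))) & ((r -> p) -> ~q)) = min(0.9, 0.9) = 0.9
~((~(q -> r) -> (q & ((p | r) & p))) & ((r -> p) -> ~q)): Łukasiewicz ¬ gives 1 − 0.9 = 0.1

0.10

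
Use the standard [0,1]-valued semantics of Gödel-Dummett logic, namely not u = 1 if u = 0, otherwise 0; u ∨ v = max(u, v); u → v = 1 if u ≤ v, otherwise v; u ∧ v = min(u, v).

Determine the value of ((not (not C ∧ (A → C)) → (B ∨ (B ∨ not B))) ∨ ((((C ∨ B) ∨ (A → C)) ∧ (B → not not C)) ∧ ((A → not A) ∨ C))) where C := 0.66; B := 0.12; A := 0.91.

not C: Gödel ¬ of 0.66 = 0 (operand ≠ 0)
(A → C): 0.91 > 0.66, so result = 0.66
(not C ∧ (A → C)) = min(0, 0.66) = 0
not (not C ∧ (A → C)): Gödel ¬ of 0 = 1 (operand is 0)
not B: Gödel ¬ of 0.12 = 0 (operand ≠ 0)
(B ∨ not B) = max(0.12, 0) = 0.12
(B ∨ (B ∨ not B)) = max(0.12, 0.12) = 0.12
(not (not C ∧ (A → C)) → (B ∨ (B ∨ not B))): 1 > 0.12, so result = 0.12
(C ∨ B) = max(0.66, 0.12) = 0.66
(A → C): 0.91 > 0.66, so result = 0.66
((C ∨ B) ∨ (A → C)) = max(0.66, 0.66) = 0.66
not C: Gödel ¬ of 0.66 = 0 (operand ≠ 0)
not not C: Gödel ¬ of 0 = 1 (operand is 0)
(B → not not C): 0.12 ≤ 1, so result = 1
(((C ∨ B) ∨ (A → C)) ∧ (B → not not C)) = min(0.66, 1) = 0.66
not A: Gödel ¬ of 0.91 = 0 (operand ≠ 0)
(A → not A): 0.91 > 0, so result = 0
((A → not A) ∨ C) = max(0, 0.66) = 0.66
((((C ∨ B) ∨ (A → C)) ∧ (B → not not C)) ∧ ((A → not A) ∨ C)) = min(0.66, 0.66) = 0.66
((not (not C ∧ (A → C)) → (B ∨ (B ∨ not B))) ∨ ((((C ∨ B) ∨ (A → C)) ∧ (B → not not C)) ∧ ((A → not A) ∨ C))) = max(0.12, 0.66) = 0.66

0.66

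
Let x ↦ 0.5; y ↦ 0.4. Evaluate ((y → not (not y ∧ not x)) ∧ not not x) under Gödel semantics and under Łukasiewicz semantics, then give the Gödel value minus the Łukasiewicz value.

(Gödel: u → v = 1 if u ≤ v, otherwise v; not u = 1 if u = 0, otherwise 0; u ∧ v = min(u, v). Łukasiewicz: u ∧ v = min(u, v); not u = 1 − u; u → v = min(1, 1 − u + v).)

Gödel evaluation:
  not y: Gödel ¬ of 0.4 = 0 (operand ≠ 0)
  not x: Gödel ¬ of 0.5 = 0 (operand ≠ 0)
  (not y ∧ not x) = min(0, 0) = 0
  not (not y ∧ not x): Gödel ¬ of 0 = 1 (operand is 0)
  (y → not (not y ∧ not x)): 0.4 ≤ 1, so result = 1
  not x: Gödel ¬ of 0.5 = 0 (operand ≠ 0)
  not not x: Gödel ¬ of 0 = 1 (operand is 0)
  ((y → not (not y ∧ not x)) ∧ not not x) = min(1, 1) = 1
  Gödel value = 1
Łukasiewicz evaluation:
  not y: Łukasiewicz ¬ gives 1 − 0.4 = 0.6
  not x: Łukasiewicz ¬ gives 1 − 0.5 = 0.5
  (not y ∧ not x) = min(0.6, 0.5) = 0.5
  not (not y ∧ not x): Łukasiewicz ¬ gives 1 − 0.5 = 0.5
  (y → not (not y ∧ not x)): min(1, 1 − 0.4 + 0.5) = 1
  not x: Łukasiewicz ¬ gives 1 − 0.5 = 0.5
  not not x: Łukasiewicz ¬ gives 1 − 0.5 = 0.5
  ((y → not (not y ∧ not x)) ∧ not not x) = min(1, 0.5) = 0.5
  Łukasiewicz value = 0.5
Difference: 1 − 0.5 = 0.50

0.50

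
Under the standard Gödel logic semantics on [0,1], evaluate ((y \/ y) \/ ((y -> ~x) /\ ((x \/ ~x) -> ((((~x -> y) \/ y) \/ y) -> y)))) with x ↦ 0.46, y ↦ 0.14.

0.14

(y \/ y) = max(0.14, 0.14) = 0.14
~x: Gödel ¬ of 0.46 = 0 (operand ≠ 0)
(y -> ~x): 0.14 > 0, so result = 0
~x: Gödel ¬ of 0.46 = 0 (operand ≠ 0)
(x \/ ~x) = max(0.46, 0) = 0.46
~x: Gödel ¬ of 0.46 = 0 (operand ≠ 0)
(~x -> y): 0 ≤ 0.14, so result = 1
((~x -> y) \/ y) = max(1, 0.14) = 1
(((~x -> y) \/ y) \/ y) = max(1, 0.14) = 1
((((~x -> y) \/ y) \/ y) -> y): 1 > 0.14, so result = 0.14
((x \/ ~x) -> ((((~x -> y) \/ y) \/ y) -> y)): 0.46 > 0.14, so result = 0.14
((y -> ~x) /\ ((x \/ ~x) -> ((((~x -> y) \/ y) \/ y) -> y))) = min(0, 0.14) = 0
((y \/ y) \/ ((y -> ~x) /\ ((x \/ ~x) -> ((((~x -> y) \/ y) \/ y) -> y)))) = max(0.14, 0) = 0.14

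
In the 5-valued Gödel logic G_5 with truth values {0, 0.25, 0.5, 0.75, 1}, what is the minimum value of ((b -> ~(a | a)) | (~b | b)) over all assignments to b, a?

0.25

The minimum is attained at b = 0.25, a = 0.25:
  (a | a) = max(0.25, 0.25) = 0.25
  ~(a | a): Gödel ¬ of 0.25 = 0 (operand ≠ 0)
  (b -> ~(a | a)): 0.25 > 0, so result = 0
  ~b: Gödel ¬ of 0.25 = 0 (operand ≠ 0)
  (~b | b) = max(0, 0.25) = 0.25
  ((b -> ~(a | a)) | (~b | b)) = max(0, 0.25) = 0.25
Checking all 25 assignments confirms none give a value below 0.25.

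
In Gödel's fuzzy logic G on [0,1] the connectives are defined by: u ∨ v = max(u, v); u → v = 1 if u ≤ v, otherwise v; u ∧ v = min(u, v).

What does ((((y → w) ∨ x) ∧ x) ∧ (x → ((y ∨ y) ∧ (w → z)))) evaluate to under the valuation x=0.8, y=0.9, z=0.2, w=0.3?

(y → w): 0.9 > 0.3, so result = 0.3
((y → w) ∨ x) = max(0.3, 0.8) = 0.8
(((y → w) ∨ x) ∧ x) = min(0.8, 0.8) = 0.8
(y ∨ y) = max(0.9, 0.9) = 0.9
(w → z): 0.3 > 0.2, so result = 0.2
((y ∨ y) ∧ (w → z)) = min(0.9, 0.2) = 0.2
(x → ((y ∨ y) ∧ (w → z))): 0.8 > 0.2, so result = 0.2
((((y → w) ∨ x) ∧ x) ∧ (x → ((y ∨ y) ∧ (w → z)))) = min(0.8, 0.2) = 0.2

0.20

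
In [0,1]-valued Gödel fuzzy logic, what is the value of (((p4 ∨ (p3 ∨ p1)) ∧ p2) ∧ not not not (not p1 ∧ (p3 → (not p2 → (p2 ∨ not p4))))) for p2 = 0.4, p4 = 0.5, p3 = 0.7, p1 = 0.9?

0.40

(p3 ∨ p1) = max(0.7, 0.9) = 0.9
(p4 ∨ (p3 ∨ p1)) = max(0.5, 0.9) = 0.9
((p4 ∨ (p3 ∨ p1)) ∧ p2) = min(0.9, 0.4) = 0.4
not p1: Gödel ¬ of 0.9 = 0 (operand ≠ 0)
not p2: Gödel ¬ of 0.4 = 0 (operand ≠ 0)
not p4: Gödel ¬ of 0.5 = 0 (operand ≠ 0)
(p2 ∨ not p4) = max(0.4, 0) = 0.4
(not p2 → (p2 ∨ not p4)): 0 ≤ 0.4, so result = 1
(p3 → (not p2 → (p2 ∨ not p4))): 0.7 ≤ 1, so result = 1
(not p1 ∧ (p3 → (not p2 → (p2 ∨ not p4)))) = min(0, 1) = 0
not (not p1 ∧ (p3 → (not p2 → (p2 ∨ not p4)))): Gödel ¬ of 0 = 1 (operand is 0)
not not (not p1 ∧ (p3 → (not p2 → (p2 ∨ not p4)))): Gödel ¬ of 1 = 0 (operand ≠ 0)
not not not (not p1 ∧ (p3 → (not p2 → (p2 ∨ not p4)))): Gödel ¬ of 0 = 1 (operand is 0)
(((p4 ∨ (p3 ∨ p1)) ∧ p2) ∧ not not not (not p1 ∧ (p3 → (not p2 → (p2 ∨ not p4))))) = min(0.4, 1) = 0.4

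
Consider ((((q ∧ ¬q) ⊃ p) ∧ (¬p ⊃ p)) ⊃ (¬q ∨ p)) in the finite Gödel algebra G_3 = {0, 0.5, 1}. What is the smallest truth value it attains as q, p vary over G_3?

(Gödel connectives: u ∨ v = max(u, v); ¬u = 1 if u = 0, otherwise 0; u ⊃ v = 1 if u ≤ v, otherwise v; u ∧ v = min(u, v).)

The minimum is attained at q = 0.5, p = 0.5:
  ¬q: Gödel ¬ of 0.5 = 0 (operand ≠ 0)
  (q ∧ ¬q) = min(0.5, 0) = 0
  ((q ∧ ¬q) ⊃ p): 0 ≤ 0.5, so result = 1
  ¬p: Gödel ¬ of 0.5 = 0 (operand ≠ 0)
  (¬p ⊃ p): 0 ≤ 0.5, so result = 1
  (((q ∧ ¬q) ⊃ p) ∧ (¬p ⊃ p)) = min(1, 1) = 1
  ¬q: Gödel ¬ of 0.5 = 0 (operand ≠ 0)
  (¬q ∨ p) = max(0, 0.5) = 0.5
  ((((q ∧ ¬q) ⊃ p) ∧ (¬p ⊃ p)) ⊃ (¬q ∨ p)): 1 > 0.5, so result = 0.5
Checking all 9 assignments confirms none give a value below 0.50.

0.50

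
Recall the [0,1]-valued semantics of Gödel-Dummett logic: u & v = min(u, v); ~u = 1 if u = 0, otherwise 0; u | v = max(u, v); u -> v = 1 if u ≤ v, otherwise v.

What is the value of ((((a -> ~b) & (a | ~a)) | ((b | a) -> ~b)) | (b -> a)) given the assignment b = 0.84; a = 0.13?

~b: Gödel ¬ of 0.84 = 0 (operand ≠ 0)
(a -> ~b): 0.13 > 0, so result = 0
~a: Gödel ¬ of 0.13 = 0 (operand ≠ 0)
(a | ~a) = max(0.13, 0) = 0.13
((a -> ~b) & (a | ~a)) = min(0, 0.13) = 0
(b | a) = max(0.84, 0.13) = 0.84
~b: Gödel ¬ of 0.84 = 0 (operand ≠ 0)
((b | a) -> ~b): 0.84 > 0, so result = 0
(((a -> ~b) & (a | ~a)) | ((b | a) -> ~b)) = max(0, 0) = 0
(b -> a): 0.84 > 0.13, so result = 0.13
((((a -> ~b) & (a | ~a)) | ((b | a) -> ~b)) | (b -> a)) = max(0, 0.13) = 0.13

0.13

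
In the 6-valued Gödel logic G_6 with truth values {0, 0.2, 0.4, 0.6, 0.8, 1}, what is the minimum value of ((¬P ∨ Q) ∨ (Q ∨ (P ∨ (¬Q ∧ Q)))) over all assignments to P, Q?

The minimum is attained at P = 0.2, Q = 0:
  ¬P: Gödel ¬ of 0.2 = 0 (operand ≠ 0)
  (¬P ∨ Q) = max(0, 0) = 0
  ¬Q: Gödel ¬ of 0 = 1 (operand is 0)
  (¬Q ∧ Q) = min(1, 0) = 0
  (P ∨ (¬Q ∧ Q)) = max(0.2, 0) = 0.2
  (Q ∨ (P ∨ (¬Q ∧ Q))) = max(0, 0.2) = 0.2
  ((¬P ∨ Q) ∨ (Q ∨ (P ∨ (¬Q ∧ Q)))) = max(0, 0.2) = 0.2
Checking all 36 assignments confirms none give a value below 0.20.

0.20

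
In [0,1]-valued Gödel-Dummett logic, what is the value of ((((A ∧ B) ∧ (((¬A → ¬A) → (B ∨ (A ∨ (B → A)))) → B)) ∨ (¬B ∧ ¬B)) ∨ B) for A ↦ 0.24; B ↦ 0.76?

0.76

(A ∧ B) = min(0.24, 0.76) = 0.24
¬A: Gödel ¬ of 0.24 = 0 (operand ≠ 0)
¬A: Gödel ¬ of 0.24 = 0 (operand ≠ 0)
(¬A → ¬A): 0 ≤ 0, so result = 1
(B → A): 0.76 > 0.24, so result = 0.24
(A ∨ (B → A)) = max(0.24, 0.24) = 0.24
(B ∨ (A ∨ (B → A))) = max(0.76, 0.24) = 0.76
((¬A → ¬A) → (B ∨ (A ∨ (B → A)))): 1 > 0.76, so result = 0.76
(((¬A → ¬A) → (B ∨ (A ∨ (B → A)))) → B): 0.76 ≤ 0.76, so result = 1
((A ∧ B) ∧ (((¬A → ¬A) → (B ∨ (A ∨ (B → A)))) → B)) = min(0.24, 1) = 0.24
¬B: Gödel ¬ of 0.76 = 0 (operand ≠ 0)
¬B: Gödel ¬ of 0.76 = 0 (operand ≠ 0)
(¬B ∧ ¬B) = min(0, 0) = 0
(((A ∧ B) ∧ (((¬A → ¬A) → (B ∨ (A ∨ (B → A)))) → B)) ∨ (¬B ∧ ¬B)) = max(0.24, 0) = 0.24
((((A ∧ B) ∧ (((¬A → ¬A) → (B ∨ (A ∨ (B → A)))) → B)) ∨ (¬B ∧ ¬B)) ∨ B) = max(0.24, 0.76) = 0.76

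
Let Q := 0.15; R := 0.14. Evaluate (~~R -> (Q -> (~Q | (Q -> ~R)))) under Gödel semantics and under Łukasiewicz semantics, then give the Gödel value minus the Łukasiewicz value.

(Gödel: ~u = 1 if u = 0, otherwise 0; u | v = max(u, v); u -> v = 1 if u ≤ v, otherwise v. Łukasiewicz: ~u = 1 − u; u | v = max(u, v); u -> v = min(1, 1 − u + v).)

Gödel evaluation:
  ~R: Gödel ¬ of 0.14 = 0 (operand ≠ 0)
  ~~R: Gödel ¬ of 0 = 1 (operand is 0)
  ~Q: Gödel ¬ of 0.15 = 0 (operand ≠ 0)
  ~R: Gödel ¬ of 0.14 = 0 (operand ≠ 0)
  (Q -> ~R): 0.15 > 0, so result = 0
  (~Q | (Q -> ~R)) = max(0, 0) = 0
  (Q -> (~Q | (Q -> ~R))): 0.15 > 0, so result = 0
  (~~R -> (Q -> (~Q | (Q -> ~R)))): 1 > 0, so result = 0
  Gödel value = 0
Łukasiewicz evaluation:
  ~R: Łukasiewicz ¬ gives 1 − 0.14 = 0.86
  ~~R: Łukasiewicz ¬ gives 1 − 0.86 = 0.14
  ~Q: Łukasiewicz ¬ gives 1 − 0.15 = 0.85
  ~R: Łukasiewicz ¬ gives 1 − 0.14 = 0.86
  (Q -> ~R): min(1, 1 − 0.15 + 0.86) = 1
  (~Q | (Q -> ~R)) = max(0.85, 1) = 1
  (Q -> (~Q | (Q -> ~R))): min(1, 1 − 0.15 + 1) = 1
  (~~R -> (Q -> (~Q | (Q -> ~R)))): min(1, 1 − 0.14 + 1) = 1
  Łukasiewicz value = 1
Difference: 0 − 1 = -1.00

-1.00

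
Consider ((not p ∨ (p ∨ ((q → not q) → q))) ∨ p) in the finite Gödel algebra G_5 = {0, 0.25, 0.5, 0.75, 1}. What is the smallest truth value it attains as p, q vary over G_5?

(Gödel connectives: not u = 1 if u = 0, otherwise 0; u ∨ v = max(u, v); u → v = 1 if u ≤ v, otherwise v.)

The minimum is attained at p = 0.25, q = 0:
  not p: Gödel ¬ of 0.25 = 0 (operand ≠ 0)
  not q: Gödel ¬ of 0 = 1 (operand is 0)
  (q → not q): 0 ≤ 1, so result = 1
  ((q → not q) → q): 1 > 0, so result = 0
  (p ∨ ((q → not q) → q)) = max(0.25, 0) = 0.25
  (not p ∨ (p ∨ ((q → not q) → q))) = max(0, 0.25) = 0.25
  ((not p ∨ (p ∨ ((q → not q) → q))) ∨ p) = max(0.25, 0.25) = 0.25
Checking all 25 assignments confirms none give a value below 0.25.

0.25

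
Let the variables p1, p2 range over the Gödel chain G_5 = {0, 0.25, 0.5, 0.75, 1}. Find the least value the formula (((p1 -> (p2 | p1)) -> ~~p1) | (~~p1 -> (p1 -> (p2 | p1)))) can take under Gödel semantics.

Every assignment gives 1. For instance at p1 = 0, p2 = 0:
  (p2 | p1) = max(0, 0) = 0
  (p1 -> (p2 | p1)): 0 ≤ 0, so result = 1
  ~p1: Gödel ¬ of 0 = 1 (operand is 0)
  ~~p1: Gödel ¬ of 1 = 0 (operand ≠ 0)
  ((p1 -> (p2 | p1)) -> ~~p1): 1 > 0, so result = 0
  ~p1: Gödel ¬ of 0 = 1 (operand is 0)
  ~~p1: Gödel ¬ of 1 = 0 (operand ≠ 0)
  (p2 | p1) = max(0, 0) = 0
  (p1 -> (p2 | p1)): 0 ≤ 0, so result = 1
  (~~p1 -> (p1 -> (p2 | p1))): 0 ≤ 1, so result = 1
  (((p1 -> (p2 | p1)) -> ~~p1) | (~~p1 -> (p1 -> (p2 | p1)))) = max(0, 1) = 1
All 25 assignments give value 1 — the formula is a G_5-tautology.

1.00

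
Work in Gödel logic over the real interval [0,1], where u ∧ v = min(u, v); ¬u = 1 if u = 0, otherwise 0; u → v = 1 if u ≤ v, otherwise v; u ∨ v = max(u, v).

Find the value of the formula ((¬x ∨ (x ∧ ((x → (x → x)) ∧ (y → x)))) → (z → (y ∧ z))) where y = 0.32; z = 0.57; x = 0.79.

¬x: Gödel ¬ of 0.79 = 0 (operand ≠ 0)
(x → x): 0.79 ≤ 0.79, so result = 1
(x → (x → x)): 0.79 ≤ 1, so result = 1
(y → x): 0.32 ≤ 0.79, so result = 1
((x → (x → x)) ∧ (y → x)) = min(1, 1) = 1
(x ∧ ((x → (x → x)) ∧ (y → x))) = min(0.79, 1) = 0.79
(¬x ∨ (x ∧ ((x → (x → x)) ∧ (y → x)))) = max(0, 0.79) = 0.79
(y ∧ z) = min(0.32, 0.57) = 0.32
(z → (y ∧ z)): 0.57 > 0.32, so result = 0.32
((¬x ∨ (x ∧ ((x → (x → x)) ∧ (y → x)))) → (z → (y ∧ z))): 0.79 > 0.32, so result = 0.32

0.32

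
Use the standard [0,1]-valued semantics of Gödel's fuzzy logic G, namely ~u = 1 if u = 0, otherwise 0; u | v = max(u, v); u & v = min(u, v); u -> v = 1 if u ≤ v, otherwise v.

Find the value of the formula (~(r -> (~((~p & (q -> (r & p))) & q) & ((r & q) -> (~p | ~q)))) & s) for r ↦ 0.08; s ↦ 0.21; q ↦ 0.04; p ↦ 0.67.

~p: Gödel ¬ of 0.67 = 0 (operand ≠ 0)
(r & p) = min(0.08, 0.67) = 0.08
(q -> (r & p)): 0.04 ≤ 0.08, so result = 1
(~p & (q -> (r & p))) = min(0, 1) = 0
((~p & (q -> (r & p))) & q) = min(0, 0.04) = 0
~((~p & (q -> (r & p))) & q): Gödel ¬ of 0 = 1 (operand is 0)
(r & q) = min(0.08, 0.04) = 0.04
~p: Gödel ¬ of 0.67 = 0 (operand ≠ 0)
~q: Gödel ¬ of 0.04 = 0 (operand ≠ 0)
(~p | ~q) = max(0, 0) = 0
((r & q) -> (~p | ~q)): 0.04 > 0, so result = 0
(~((~p & (q -> (r & p))) & q) & ((r & q) -> (~p | ~q))) = min(1, 0) = 0
(r -> (~((~p & (q -> (r & p))) & q) & ((r & q) -> (~p | ~q)))): 0.08 > 0, so result = 0
~(r -> (~((~p & (q -> (r & p))) & q) & ((r & q) -> (~p | ~q)))): Gödel ¬ of 0 = 1 (operand is 0)
(~(r -> (~((~p & (q -> (r & p))) & q) & ((r & q) -> (~p | ~q)))) & s) = min(1, 0.21) = 0.21

0.21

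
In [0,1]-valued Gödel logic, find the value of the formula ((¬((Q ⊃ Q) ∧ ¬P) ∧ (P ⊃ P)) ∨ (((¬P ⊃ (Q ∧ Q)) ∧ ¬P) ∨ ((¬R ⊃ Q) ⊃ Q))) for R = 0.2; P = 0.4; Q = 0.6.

(Q ⊃ Q): 0.6 ≤ 0.6, so result = 1
¬P: Gödel ¬ of 0.4 = 0 (operand ≠ 0)
((Q ⊃ Q) ∧ ¬P) = min(1, 0) = 0
¬((Q ⊃ Q) ∧ ¬P): Gödel ¬ of 0 = 1 (operand is 0)
(P ⊃ P): 0.4 ≤ 0.4, so result = 1
(¬((Q ⊃ Q) ∧ ¬P) ∧ (P ⊃ P)) = min(1, 1) = 1
¬P: Gödel ¬ of 0.4 = 0 (operand ≠ 0)
(Q ∧ Q) = min(0.6, 0.6) = 0.6
(¬P ⊃ (Q ∧ Q)): 0 ≤ 0.6, so result = 1
¬P: Gödel ¬ of 0.4 = 0 (operand ≠ 0)
((¬P ⊃ (Q ∧ Q)) ∧ ¬P) = min(1, 0) = 0
¬R: Gödel ¬ of 0.2 = 0 (operand ≠ 0)
(¬R ⊃ Q): 0 ≤ 0.6, so result = 1
((¬R ⊃ Q) ⊃ Q): 1 > 0.6, so result = 0.6
(((¬P ⊃ (Q ∧ Q)) ∧ ¬P) ∨ ((¬R ⊃ Q) ⊃ Q)) = max(0, 0.6) = 0.6
((¬((Q ⊃ Q) ∧ ¬P) ∧ (P ⊃ P)) ∨ (((¬P ⊃ (Q ∧ Q)) ∧ ¬P) ∨ ((¬R ⊃ Q) ⊃ Q))) = max(1, 0.6) = 1

1.00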